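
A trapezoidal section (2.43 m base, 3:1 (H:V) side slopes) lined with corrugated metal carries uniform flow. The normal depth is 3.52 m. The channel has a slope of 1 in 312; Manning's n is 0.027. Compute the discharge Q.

With bottom width b = 2.43 m and side slope z = 3: A = (b + zy)y = (2.43 + 3×3.52)×3.52 = 45.72 m²; P = b + 2y√(1+z²) = 2.43 + 2×3.52×3.162 = 24.69 m.
Hydraulic radius R = A/P = 45.72/24.69 = 1.852 m.
Manning's equation: Q = (1/n) A R^(2/3) S^(1/2) = (1/0.027) × 45.72 × 1.852^(2/3) × 0.003205^(1/2) = 145 m³/s.

Q = 145 m³/s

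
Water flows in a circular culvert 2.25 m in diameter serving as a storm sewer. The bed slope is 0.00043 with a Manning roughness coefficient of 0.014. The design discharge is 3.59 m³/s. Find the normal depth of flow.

Manning's equation rearranged: A R^(2/3) = nQ / (1·√S) = 0.014 × 3.59 / (√0.00043) = 2.424.
At y = 1.34 m: A R^(2/3) = 1.8 — short.
At y = 1.97 m: A R^(2/3) = 2.848 — over.
At y = 1.66 m: A R^(2/3) = 2.423 — ≈ 2.424.

y_n = 1.66 m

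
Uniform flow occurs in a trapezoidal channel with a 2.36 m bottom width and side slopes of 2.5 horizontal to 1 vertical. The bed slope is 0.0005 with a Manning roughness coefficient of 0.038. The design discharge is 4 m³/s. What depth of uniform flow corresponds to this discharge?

Manning's equation rearranged: A R^(2/3) = nQ / (1·√S) = 0.038 × 4 / (√0.0005) = 6.798.
Try y = 1.01 m: A R^(2/3) = 3.636 — short.
Try y = 1.62 m: A R^(2/3) = 9.942 — over.
Try y = 1.36 m: A R^(2/3) = 6.801 — matches.

y_n = 1.36 m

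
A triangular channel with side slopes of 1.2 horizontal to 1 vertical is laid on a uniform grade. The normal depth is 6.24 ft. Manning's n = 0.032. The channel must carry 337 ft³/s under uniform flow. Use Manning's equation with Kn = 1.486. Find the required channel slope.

For a triangular section with side slope z = 1.2: A = zy² = 1.2×6.24² = 46.73 ft²; P = 2y√(1+z²) = 2×6.24×1.562 = 19.49 ft.
Hydraulic radius R = A/P = 46.73/19.49 = 2.397 ft.
From Manning's equation, S = [nQ / (1.486 A R^(2/3))]² = [0.032 × 337 / (1.486 × 46.73 × 2.397^(2/3))]² = 0.00752.

S = 0.00752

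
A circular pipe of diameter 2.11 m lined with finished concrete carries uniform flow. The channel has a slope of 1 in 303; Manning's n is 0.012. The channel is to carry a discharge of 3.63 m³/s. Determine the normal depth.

y_n = 0.837 m

Manning's equation rearranged: A R^(2/3) = nQ / (1·√S) = 0.012 × 3.63 / (√0.0033) = 0.7582.
Try y = 0.929 m: A R^(2/3) = 0.9148 — too large.
Try y = 0.693 m: A R^(2/3) = 0.532 — too small.
Try y = 0.837 m: A R^(2/3) = 0.7576 — close enough.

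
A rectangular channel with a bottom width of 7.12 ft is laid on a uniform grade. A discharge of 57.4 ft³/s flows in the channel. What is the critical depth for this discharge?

For a rectangular channel, critical depth y_c = (q²/g)^(1/3) where q = Q/b = 57.4/7.12 = 8.062 ft²/s.
So y_c = (8.062²/32.2)^(1/3) = 1.26 ft.

y_c = 1.26 ft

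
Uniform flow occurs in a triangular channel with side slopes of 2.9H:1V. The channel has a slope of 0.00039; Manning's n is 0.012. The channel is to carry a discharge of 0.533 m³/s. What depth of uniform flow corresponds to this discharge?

y_n = 0.53 m

Manning's equation rearranged: A R^(2/3) = nQ / (1·√S) = 0.012 × 0.533 / (√0.00039) = 0.3239.
Trying y = 0.454 m: A R^(2/3) = 0.2143 — too small.
Trying y = 0.53 m: A R^(2/3) = 0.3237 — ≈ 0.3239.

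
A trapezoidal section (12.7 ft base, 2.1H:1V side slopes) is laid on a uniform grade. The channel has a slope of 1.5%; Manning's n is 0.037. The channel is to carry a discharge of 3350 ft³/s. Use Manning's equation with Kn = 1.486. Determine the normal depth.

Manning's equation rearranged: A R^(2/3) = nQ / (1.486·√S) = 0.037 × 3350 / (1.486 × √0.015) = 681.1.
Try y = 6.55 ft: A R^(2/3) = 437.7 — short.
Try y = 10.2 ft: A R^(2/3) = 1122 — over.
Try y = 8.09 ft: A R^(2/3) = 680.8 — matches.

y_n = 8.09 ft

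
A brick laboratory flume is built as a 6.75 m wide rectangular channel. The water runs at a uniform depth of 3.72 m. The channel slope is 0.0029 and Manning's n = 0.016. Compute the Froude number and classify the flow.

Flow area A = b·y = 6.75 × 3.72 = 25.11 m². Wetted perimeter P = b + 2y = 6.75 + 2×3.72 = 14.19 m.
Hydraulic radius R = A/P = 25.11/14.19 = 1.77 m.
V = (1/n) R^(2/3) √S = (1/0.016) × 1.77^(2/3) × √0.0029 = 4.924 m/s. Hydraulic depth D_h = A/T = 25.11/6.75 = 3.72 m.
Froude number Fr = V/√(g·D_h) = 4.924/√(9.81×3.72) = 0.815, which is less than 1, so the flow is subcritical.

subcritical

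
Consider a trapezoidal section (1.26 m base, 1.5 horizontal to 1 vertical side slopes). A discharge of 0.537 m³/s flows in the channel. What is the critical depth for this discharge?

At critical depth, Q² T / (g A³) = 1, i.e. A³/T = Q²/g = 0.537²/9.81 = 0.0294.
Try y = 0.285 m: A³/T = 0.0526 — over.
Try y = 0.193 m: A³/T = 0.01454 — short.
Try y = 0.239 m: A³/T = 0.02928 — close enough.

y_c = 0.239 m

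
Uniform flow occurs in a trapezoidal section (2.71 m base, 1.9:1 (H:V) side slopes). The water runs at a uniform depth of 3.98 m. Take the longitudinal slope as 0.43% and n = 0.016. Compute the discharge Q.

With bottom width b = 2.71 m and side slope z = 1.9: A = (b + zy)y = (2.71 + 1.9×3.98)×3.98 = 40.88 m²; P = b + 2y√(1+z²) = 2.71 + 2×3.98×2.147 = 19.8 m.
Hydraulic radius R = A/P = 40.88/19.8 = 2.065 m.
Manning's equation: Q = (1/n) A R^(2/3) S^(1/2) = (1/0.016) × 40.88 × 2.065^(2/3) × 0.0043^(1/2) = 272 m³/s.

Q = 272 m³/s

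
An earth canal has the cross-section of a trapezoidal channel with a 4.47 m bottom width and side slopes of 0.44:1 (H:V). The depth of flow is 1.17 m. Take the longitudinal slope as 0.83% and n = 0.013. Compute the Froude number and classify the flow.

supercritical

With bottom width b = 4.47 m and side slope z = 0.44: A = (b + zy)y = (4.47 + 0.44×1.17)×1.17 = 5.832 m²; P = b + 2y√(1+z²) = 4.47 + 2×1.17×1.093 = 7.026 m.
Hydraulic radius R = A/P = 5.832/7.026 = 0.83 m.
V = (1/n) R^(2/3) √S = (1/0.013) × 0.83^(2/3) × √0.0083 = 6.19 m/s. Hydraulic depth D_h = A/T = 5.832/5.5 = 1.06 m.
Froude number Fr = V/√(g·D_h) = 6.19/√(9.81×1.06) = 1.92, which is greater than 1, so the flow is supercritical.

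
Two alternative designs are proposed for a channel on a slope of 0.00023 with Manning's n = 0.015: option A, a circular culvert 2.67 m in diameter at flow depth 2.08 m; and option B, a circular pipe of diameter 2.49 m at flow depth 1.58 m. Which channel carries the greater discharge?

Channel A: For a circular section of diameter D = 2.67 m at depth y = 2.08 m, the central angle is θ = 2 arccos(1 − 2y/D) = 4.326 rad. Then A = (D²/8)(θ − sin θ) = 4.68 m² and P = Dθ/2 = 5.775 m. Hydraulic radius R = A/P = 4.68/5.775 = 0.8104 m. Q_A = (1/0.015)·4.68·0.8104^(2/3)·√0.00023 = 4.113 m³/s.
Channel B: For a circular section of diameter D = 2.49 m at depth y = 1.58 m, the central angle is θ = 2 arccos(1 − 2y/D) = 3.686 rad. Then A = (D²/8)(θ − sin θ) = 3.259 m² and P = Dθ/2 = 4.59 m. Hydraulic radius R = A/P = 3.259/4.59 = 0.71 m. Q_B = (1/0.015)·3.259·0.71^(2/3)·√0.00023 = 2.622 m³/s.
Q_A = 4.113 m³/s vs Q_B = 2.622 m³/s, so channel A carries more.

channel A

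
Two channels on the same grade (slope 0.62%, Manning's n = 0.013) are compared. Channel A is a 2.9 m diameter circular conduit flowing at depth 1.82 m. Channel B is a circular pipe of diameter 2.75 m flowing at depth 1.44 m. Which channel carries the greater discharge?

Channel A: For a circular section of diameter D = 2.9 m at depth y = 1.82 m, the central angle is θ = 2 arccos(1 − 2y/D) = 3.658 rad. Then A = (D²/8)(θ − sin θ) = 4.364 m² and P = Dθ/2 = 5.304 m. Hydraulic radius R = A/P = 4.364/5.304 = 0.8228 m. Q_A = (1/0.013)·4.364·0.8228^(2/3)·√0.0062 = 23.21 m³/s.
Channel B: For a circular section of diameter D = 2.75 m at depth y = 1.44 m, the central angle is θ = 2 arccos(1 − 2y/D) = 3.236 rad. Then A = (D²/8)(θ − sin θ) = 3.148 m² and P = Dθ/2 = 4.45 m. Hydraulic radius R = A/P = 3.148/4.45 = 0.7076 m. Q_B = (1/0.013)·3.148·0.7076^(2/3)·√0.0062 = 15.14 m³/s.
Q_A = 23.21 m³/s vs Q_B = 15.14 m³/s, so channel A carries more.

channel A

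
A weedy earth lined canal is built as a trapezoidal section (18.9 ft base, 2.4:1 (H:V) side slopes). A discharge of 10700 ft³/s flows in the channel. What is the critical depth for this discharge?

y_c = 13.1 ft

At critical depth, Q² T / (g A³) = 1, i.e. A³/T = Q²/g = 10700²/32.2 = 3556000.
At y = 14.8 ft: A³/T = 5809000 — too large.
At y = 10.2 ft: A³/T = 1277000 — too small.
At y = 13.1 ft: A³/T = 3507000 — ≈ 3556000.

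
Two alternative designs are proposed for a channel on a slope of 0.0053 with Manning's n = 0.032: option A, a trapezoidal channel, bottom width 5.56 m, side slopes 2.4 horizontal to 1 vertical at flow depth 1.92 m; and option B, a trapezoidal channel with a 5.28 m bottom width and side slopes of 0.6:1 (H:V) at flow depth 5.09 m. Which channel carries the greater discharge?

Channel A: With bottom width b = 5.56 m and side slope z = 2.4: A = (b + zy)y = (5.56 + 2.4×1.92)×1.92 = 19.52 m²; P = b + 2y√(1+z²) = 5.56 + 2×1.92×2.6 = 15.54 m. Hydraulic radius R = A/P = 19.52/15.54 = 1.256 m. Q_A = (1/0.032)·19.52·1.256^(2/3)·√0.0053 = 51.7 m³/s.
Channel B: With bottom width b = 5.28 m and side slope z = 0.6: A = (b + zy)y = (5.28 + 0.6×5.09)×5.09 = 42.42 m²; P = b + 2y√(1+z²) = 5.28 + 2×5.09×1.166 = 17.15 m. Hydraulic radius R = A/P = 42.42/17.15 = 2.473 m. Q_B = (1/0.032)·42.42·2.473^(2/3)·√0.0053 = 176.5 m³/s.
Q_A = 51.7 m³/s vs Q_B = 176.5 m³/s, so channel B carries more.

channel B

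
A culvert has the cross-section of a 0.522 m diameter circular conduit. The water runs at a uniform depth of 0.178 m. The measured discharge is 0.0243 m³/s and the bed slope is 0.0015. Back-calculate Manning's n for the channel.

n = 0.022

For a circular section of diameter D = 0.522 m at depth y = 0.178 m, the central angle is θ = 2 arccos(1 − 2y/D) = 2.494 rad. Then A = (D²/8)(θ − sin θ) = 0.06442 m² and P = Dθ/2 = 0.651 m.
Hydraulic radius R = A/P = 0.06442/0.651 = 0.09895 m.
Rearranging Manning's equation: n = (1/Q) A R^(2/3) S^(1/2) = (1/0.0243) × 0.06442 × 0.09895^(2/3) × √0.0015 = 0.022.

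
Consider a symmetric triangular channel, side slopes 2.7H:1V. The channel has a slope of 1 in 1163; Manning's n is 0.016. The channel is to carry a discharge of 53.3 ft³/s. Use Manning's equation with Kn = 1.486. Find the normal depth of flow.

Manning's equation rearranged: A R^(2/3) = nQ / (1.486·√S) = 0.016 × 53.3 / (1.486 × √0.0008598) = 19.57.
Try y = 2.23 ft: A R^(2/3) = 13.83 — short.
Try y = 3.09 ft: A R^(2/3) = 33.01 — over.
Try y = 2.54 ft: A R^(2/3) = 19.57 — close enough.

y_n = 2.54 ft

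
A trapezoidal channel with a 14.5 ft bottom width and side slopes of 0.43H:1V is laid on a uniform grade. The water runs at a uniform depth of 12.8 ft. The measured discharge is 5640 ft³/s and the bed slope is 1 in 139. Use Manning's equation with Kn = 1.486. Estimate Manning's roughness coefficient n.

n = 0.019

With bottom width b = 14.5 ft and side slope z = 0.43: A = (b + zy)y = (14.5 + 0.43×12.8)×12.8 = 256.1 ft²; P = b + 2y√(1+z²) = 14.5 + 2×12.8×1.089 = 42.37 ft.
Hydraulic radius R = A/P = 256.1/42.37 = 6.044 ft.
Rearranging Manning's equation: n = (1.486/Q) A R^(2/3) S^(1/2) = (1.486/5640) × 256.1 × 6.044^(2/3) × √0.007194 = 0.019.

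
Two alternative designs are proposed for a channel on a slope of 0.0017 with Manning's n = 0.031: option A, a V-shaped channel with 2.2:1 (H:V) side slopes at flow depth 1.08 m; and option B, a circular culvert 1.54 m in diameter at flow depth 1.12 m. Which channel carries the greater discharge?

Channel A: For a triangular section with side slope z = 2.2: A = zy² = 2.2×1.08² = 2.566 m²; P = 2y√(1+z²) = 2×1.08×2.417 = 5.22 m. Hydraulic radius R = A/P = 2.566/5.22 = 0.4916 m. Q_A = (1/0.031)·2.566·0.4916^(2/3)·√0.0017 = 2.126 m³/s.
Channel B: For a circular section of diameter D = 1.54 m at depth y = 1.12 m, the central angle is θ = 2 arccos(1 − 2y/D) = 4.085 rad. Then A = (D²/8)(θ − sin θ) = 1.451 m² and P = Dθ/2 = 3.146 m. Hydraulic radius R = A/P = 1.451/3.146 = 0.4613 m. Q_B = (1/0.031)·1.451·0.4613^(2/3)·√0.0017 = 1.152 m³/s.
Q_A = 2.126 m³/s vs Q_B = 1.152 m³/s, so channel A carries more.

channel A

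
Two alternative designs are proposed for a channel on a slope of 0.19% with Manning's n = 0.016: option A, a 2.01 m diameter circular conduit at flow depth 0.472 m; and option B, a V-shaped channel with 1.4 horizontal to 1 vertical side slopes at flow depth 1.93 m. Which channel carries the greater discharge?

channel B

Channel A: For a circular section of diameter D = 2.01 m at depth y = 0.472 m, the central angle is θ = 2 arccos(1 − 2y/D) = 2.024 rad. Then A = (D²/8)(θ − sin θ) = 0.5678 m² and P = Dθ/2 = 2.034 m. Hydraulic radius R = A/P = 0.5678/2.034 = 0.2792 m. Q_A = (1/0.016)·0.5678·0.2792^(2/3)·√0.0019 = 0.6608 m³/s.
Channel B: For a triangular section with side slope z = 1.4: A = zy² = 1.4×1.93² = 5.215 m²; P = 2y√(1+z²) = 2×1.93×1.72 = 6.641 m. Hydraulic radius R = A/P = 5.215/6.641 = 0.7853 m. Q_B = (1/0.016)·5.215·0.7853^(2/3)·√0.0019 = 12.09 m³/s.
Q_A = 0.6608 m³/s vs Q_B = 12.09 m³/s, so channel B carries more.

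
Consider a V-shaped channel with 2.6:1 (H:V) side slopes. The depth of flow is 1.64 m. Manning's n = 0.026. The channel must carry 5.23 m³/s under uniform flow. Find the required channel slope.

For a triangular section with side slope z = 2.6: A = zy² = 2.6×1.64² = 6.993 m²; P = 2y√(1+z²) = 2×1.64×2.786 = 9.137 m.
Hydraulic radius R = A/P = 6.993/9.137 = 0.7653 m.
From Manning's equation, S = [nQ / (1 A R^(2/3))]² = [0.026 × 5.23 / (1 × 6.993 × 0.7653^(2/3))]² = 0.00054.

S = 0.00054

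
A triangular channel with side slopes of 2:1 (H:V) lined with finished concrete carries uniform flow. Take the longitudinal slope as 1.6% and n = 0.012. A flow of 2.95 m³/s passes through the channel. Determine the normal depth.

Manning's equation rearranged: A R^(2/3) = nQ / (1·√S) = 0.012 × 2.95 / (√0.016) = 0.2799.
Try y = 0.478 m: A R^(2/3) = 0.1634 — short.
Try y = 0.699 m: A R^(2/3) = 0.4501 — over.
Try y = 0.585 m: A R^(2/3) = 0.28 — ≈ 0.2799.

y_n = 0.585 m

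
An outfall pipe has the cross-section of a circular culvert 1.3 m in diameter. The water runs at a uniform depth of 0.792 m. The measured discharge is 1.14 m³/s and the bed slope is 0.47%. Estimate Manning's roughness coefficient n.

For a circular section of diameter D = 1.3 m at depth y = 0.792 m, the central angle is θ = 2 arccos(1 − 2y/D) = 3.582 rad. Then A = (D²/8)(θ − sin θ) = 0.8468 m² and P = Dθ/2 = 2.328 m.
Hydraulic radius R = A/P = 0.8468/2.328 = 0.3637 m.
Rearranging Manning's equation: n = (1/Q) A R^(2/3) S^(1/2) = (1/1.14) × 0.8468 × 0.3637^(2/3) × √0.0047 = 0.0259.

n = 0.0259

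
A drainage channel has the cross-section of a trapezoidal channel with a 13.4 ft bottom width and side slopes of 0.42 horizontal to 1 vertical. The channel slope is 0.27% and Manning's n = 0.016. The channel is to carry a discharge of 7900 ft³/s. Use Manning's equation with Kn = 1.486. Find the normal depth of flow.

y_n = 19.6 ft

Manning's equation rearranged: A R^(2/3) = nQ / (1.486·√S) = 0.016 × 7900 / (1.486 × √0.0027) = 1637.
At y = 23.7 ft: A R^(2/3) = 2313 — too large.
At y = 13.5 ft: A R^(2/3) = 853 — too small.
At y = 19.6 ft: A R^(2/3) = 1636 — close enough.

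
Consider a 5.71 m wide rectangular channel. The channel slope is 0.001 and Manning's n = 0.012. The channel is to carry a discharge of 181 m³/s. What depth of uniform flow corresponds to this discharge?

y_n = 7.42 m

Manning's equation rearranged: A R^(2/3) = nQ / (1·√S) = 0.012 × 181 / (√0.001) = 68.68.
At y = 5.63 m: A R^(2/3) = 49.22 — low.
At y = 8.26 m: A R^(2/3) = 77.88 — high.
At y = 7.42 m: A R^(2/3) = 68.63 — ≈ 68.68.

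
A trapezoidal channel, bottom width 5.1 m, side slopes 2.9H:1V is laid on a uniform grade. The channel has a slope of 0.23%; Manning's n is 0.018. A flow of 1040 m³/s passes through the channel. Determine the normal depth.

Manning's equation rearranged: A R^(2/3) = nQ / (1·√S) = 0.018 × 1040 / (√0.0023) = 390.3.
Try y = 4.87 m: A R^(2/3) = 180.5 — low.
Try y = 8.36 m: A R^(2/3) = 653.7 — high.
Try y = 6.75 m: A R^(2/3) = 389.8 — matches.

y_n = 6.75 m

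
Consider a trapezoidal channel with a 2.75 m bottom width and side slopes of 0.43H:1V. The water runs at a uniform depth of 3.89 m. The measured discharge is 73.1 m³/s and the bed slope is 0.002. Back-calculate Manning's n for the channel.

With bottom width b = 2.75 m and side slope z = 0.43: A = (b + zy)y = (2.75 + 0.43×3.89)×3.89 = 17.2 m²; P = b + 2y√(1+z²) = 2.75 + 2×3.89×1.089 = 11.22 m.
Hydraulic radius R = A/P = 17.2/11.22 = 1.534 m.
Rearranging Manning's equation: n = (1/Q) A R^(2/3) S^(1/2) = (1/73.1) × 17.2 × 1.534^(2/3) × √0.002 = 0.014.

n = 0.014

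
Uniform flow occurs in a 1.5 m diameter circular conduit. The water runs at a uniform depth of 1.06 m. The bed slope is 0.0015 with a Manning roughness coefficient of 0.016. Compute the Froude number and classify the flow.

For a circular section of diameter D = 1.5 m at depth y = 1.06 m, the central angle is θ = 2 arccos(1 − 2y/D) = 3.994 rad. Then A = (D²/8)(θ − sin θ) = 1.335 m² and P = Dθ/2 = 2.995 m.
Hydraulic radius R = A/P = 1.335/2.995 = 0.4457 m.
V = (1/n) R^(2/3) √S = (1/0.016) × 0.4457^(2/3) × √0.0015 = 1.412 m/s. Hydraulic depth D_h = A/T = 1.335/1.366 = 0.9774 m.
Froude number Fr = V/√(g·D_h) = 1.412/√(9.81×0.9774) = 0.456, which is less than 1, so the flow is subcritical.

subcritical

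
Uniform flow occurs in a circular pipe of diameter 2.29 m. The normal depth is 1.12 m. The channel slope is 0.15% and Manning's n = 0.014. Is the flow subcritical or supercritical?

For a circular section of diameter D = 2.29 m at depth y = 1.12 m, the central angle is θ = 2 arccos(1 − 2y/D) = 3.098 rad. Then A = (D²/8)(θ − sin θ) = 2.002 m² and P = Dθ/2 = 3.547 m.
Hydraulic radius R = A/P = 2.002/3.547 = 0.5644 m.
V = (1/n) R^(2/3) √S = (1/0.014) × 0.5644^(2/3) × √0.0015 = 1.889 m/s. Hydraulic depth D_h = A/T = 2.002/2.289 = 0.8745 m.
Froude number Fr = V/√(g·D_h) = 1.889/√(9.81×0.8745) = 0.645, which is less than 1, so the flow is subcritical.

subcritical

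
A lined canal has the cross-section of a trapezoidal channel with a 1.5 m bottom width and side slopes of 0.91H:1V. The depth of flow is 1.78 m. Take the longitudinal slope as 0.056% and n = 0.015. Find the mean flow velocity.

V = 1.45 m/s

With bottom width b = 1.5 m and side slope z = 0.91: A = (b + zy)y = (1.5 + 0.91×1.78)×1.78 = 5.553 m²; P = b + 2y√(1+z²) = 1.5 + 2×1.78×1.352 = 6.313 m.
Hydraulic radius R = A/P = 5.553/6.313 = 0.8796 m.
From Manning's equation, V = (1/n) R^(2/3) S^(1/2) = (1/0.015) × 0.8796^(2/3) × 0.00056^(1/2) = 1.45 m/s.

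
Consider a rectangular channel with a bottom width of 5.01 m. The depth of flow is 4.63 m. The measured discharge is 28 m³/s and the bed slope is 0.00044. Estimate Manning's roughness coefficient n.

Flow area A = b·y = 5.01 × 4.63 = 23.2 m². Wetted perimeter P = b + 2y = 5.01 + 2×4.63 = 14.27 m.
Hydraulic radius R = A/P = 23.2/14.27 = 1.626 m.
Rearranging Manning's equation: n = (1/Q) A R^(2/3) S^(1/2) = (1/28) × 23.2 × 1.626^(2/3) × √0.00044 = 0.024.

n = 0.024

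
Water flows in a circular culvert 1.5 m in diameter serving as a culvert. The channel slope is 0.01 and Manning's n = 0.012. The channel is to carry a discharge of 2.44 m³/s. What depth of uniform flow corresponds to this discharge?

y_n = 0.582 m

Manning's equation rearranged: A R^(2/3) = nQ / (1·√S) = 0.012 × 2.44 / (√0.01) = 0.2928.
Trying y = 0.653 m: A R^(2/3) = 0.3609 — over.
Trying y = 0.503 m: A R^(2/3) = 0.2228 — short.
Trying y = 0.582 m: A R^(2/3) = 0.2928 — close enough.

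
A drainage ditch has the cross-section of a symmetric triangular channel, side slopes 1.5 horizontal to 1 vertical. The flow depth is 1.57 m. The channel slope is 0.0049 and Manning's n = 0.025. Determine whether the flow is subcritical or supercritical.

subcritical

For a triangular section with side slope z = 1.5: A = zy² = 1.5×1.57² = 3.697 m²; P = 2y√(1+z²) = 2×1.57×1.803 = 5.661 m.
Hydraulic radius R = A/P = 3.697/5.661 = 0.6532 m.
V = (1/n) R^(2/3) √S = (1/0.025) × 0.6532^(2/3) × √0.0049 = 2.108 m/s. Hydraulic depth D_h = A/T = 3.697/4.71 = 0.785 m.
Froude number Fr = V/√(g·D_h) = 2.108/√(9.81×0.785) = 0.76, which is less than 1, so the flow is subcritical.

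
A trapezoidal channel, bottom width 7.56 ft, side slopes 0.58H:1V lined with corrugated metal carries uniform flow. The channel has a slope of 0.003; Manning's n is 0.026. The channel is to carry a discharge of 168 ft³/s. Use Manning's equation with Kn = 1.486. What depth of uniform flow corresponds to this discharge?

y_n = 3.42 ft

Manning's equation rearranged: A R^(2/3) = nQ / (1.486·√S) = 0.026 × 168 / (1.486 × √0.003) = 53.67.
Try y = 2.95 ft: A R^(2/3) = 41.98 — too small.
Try y = 3.97 ft: A R^(2/3) = 69 — too large.
Try y = 3.42 ft: A R^(2/3) = 53.7 — ≈ 53.67.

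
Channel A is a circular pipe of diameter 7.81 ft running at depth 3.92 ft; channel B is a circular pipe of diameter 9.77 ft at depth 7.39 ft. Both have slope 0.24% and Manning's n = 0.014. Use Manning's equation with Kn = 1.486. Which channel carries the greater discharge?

channel B

Channel A: For a circular section of diameter D = 7.81 ft at depth y = 3.92 ft, the central angle is θ = 2 arccos(1 − 2y/D) = 3.149 rad. Then A = (D²/8)(θ − sin θ) = 24.07 ft² and P = Dθ/2 = 12.3 ft. Hydraulic radius R = A/P = 24.07/12.3 = 1.957 ft. Q_A = (1.486/0.014)·24.07·1.957^(2/3)·√0.0024 = 195.8 ft³/s.
Channel B: For a circular section of diameter D = 9.77 ft at depth y = 7.39 ft, the central angle is θ = 2 arccos(1 − 2y/D) = 4.218 rad. Then A = (D²/8)(θ − sin θ) = 60.84 ft² and P = Dθ/2 = 20.61 ft. Hydraulic radius R = A/P = 60.84/20.61 = 2.952 ft. Q_B = (1.486/0.014)·60.84·2.952^(2/3)·√0.0024 = 651.1 ft³/s.
Q_A = 195.8 ft³/s vs Q_B = 651.1 ft³/s, so channel B carries more.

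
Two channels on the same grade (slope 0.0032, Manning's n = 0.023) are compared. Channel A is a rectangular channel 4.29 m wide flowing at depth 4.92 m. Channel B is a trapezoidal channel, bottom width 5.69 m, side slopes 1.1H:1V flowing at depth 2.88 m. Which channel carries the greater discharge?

channel B

Channel A: Flow area A = b·y = 4.29 × 4.92 = 21.11 m². Wetted perimeter P = b + 2y = 4.29 + 2×4.92 = 14.13 m. Hydraulic radius R = A/P = 21.11/14.13 = 1.494 m. Q_A = (1/0.023)·21.11·1.494^(2/3)·√0.0032 = 67.84 m³/s.
Channel B: With bottom width b = 5.69 m and side slope z = 1.1: A = (b + zy)y = (5.69 + 1.1×2.88)×2.88 = 25.51 m²; P = b + 2y√(1+z²) = 5.69 + 2×2.88×1.487 = 14.25 m. Hydraulic radius R = A/P = 25.51/14.25 = 1.79 m. Q_B = (1/0.023)·25.51·1.79^(2/3)·√0.0032 = 92.5 m³/s.
Q_A = 67.84 m³/s vs Q_B = 92.5 m³/s, so channel B carries more.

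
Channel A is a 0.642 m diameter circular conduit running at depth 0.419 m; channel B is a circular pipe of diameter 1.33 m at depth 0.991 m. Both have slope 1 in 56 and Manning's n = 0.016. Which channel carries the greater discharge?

channel B

Channel A: For a circular section of diameter D = 0.642 m at depth y = 0.419 m, the central angle is θ = 2 arccos(1 − 2y/D) = 3.762 rad. Then A = (D²/8)(θ − sin θ) = 0.2238 m² and P = Dθ/2 = 1.208 m. Hydraulic radius R = A/P = 0.2238/1.208 = 0.1853 m. Q_A = (1/0.016)·0.2238·0.1853^(2/3)·√0.01786 = 0.6075 m³/s.
Channel B: For a circular section of diameter D = 1.33 m at depth y = 0.991 m, the central angle is θ = 2 arccos(1 − 2y/D) = 4.166 rad. Then A = (D²/8)(θ − sin θ) = 1.11 m² and P = Dθ/2 = 2.771 m. Hydraulic radius R = A/P = 1.11/2.771 = 0.4007 m. Q_B = (1/0.016)·1.11·0.4007^(2/3)·√0.01786 = 5.04 m³/s.
Q_A = 0.6075 m³/s vs Q_B = 5.04 m³/s, so channel B carries more.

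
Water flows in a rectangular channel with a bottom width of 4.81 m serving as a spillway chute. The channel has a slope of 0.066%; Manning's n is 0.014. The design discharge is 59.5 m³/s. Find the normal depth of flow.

Manning's equation rearranged: A R^(2/3) = nQ / (1·√S) = 0.014 × 59.5 / (√0.00066) = 32.42.
At y = 3.51 m: A R^(2/3) = 21.4 — short.
At y = 4.9 m: A R^(2/3) = 32.42 — matches.

y_n = 4.9 m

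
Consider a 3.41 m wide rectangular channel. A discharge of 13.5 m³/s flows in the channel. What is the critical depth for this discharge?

y_c = 1.17 m

For a rectangular channel, critical depth y_c = (q²/g)^(1/3) where q = Q/b = 13.5/3.41 = 3.959 m²/s.
So y_c = (3.959²/9.81)^(1/3) = 1.17 m.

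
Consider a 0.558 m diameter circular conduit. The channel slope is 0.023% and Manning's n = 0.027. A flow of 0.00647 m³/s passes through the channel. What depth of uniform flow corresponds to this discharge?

Manning's equation rearranged: A R^(2/3) = nQ / (1·√S) = 0.027 × 0.00647 / (√0.00023) = 0.01152.
At y = 0.181 m: A R^(2/3) = 0.01497 — high.
At y = 0.158 m: A R^(2/3) = 0.01151 — close enough.

y_n = 0.158 m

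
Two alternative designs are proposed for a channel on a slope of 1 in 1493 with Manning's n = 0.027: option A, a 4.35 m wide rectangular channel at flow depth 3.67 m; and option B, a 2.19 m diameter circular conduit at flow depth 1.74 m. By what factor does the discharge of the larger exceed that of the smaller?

Channel A: Flow area A = b·y = 4.35 × 3.67 = 15.96 m². Wetted perimeter P = b + 2y = 4.35 + 2×3.67 = 11.69 m. Hydraulic radius R = A/P = 15.96/11.69 = 1.366 m. Q_A = (1/0.027)·15.96·1.366^(2/3)·√0.0006698 = 18.84 m³/s.
Channel B: For a circular section of diameter D = 2.19 m at depth y = 1.74 m, the central angle is θ = 2 arccos(1 − 2y/D) = 4.401 rad. Then A = (D²/8)(θ − sin θ) = 3.209 m² and P = Dθ/2 = 4.819 m. Hydraulic radius R = A/P = 3.209/4.819 = 0.6659 m. Q_B = (1/0.027)·3.209·0.6659^(2/3)·√0.0006698 = 2.346 m³/s.
The larger discharge is 18.84 m³/s and the smaller is 2.346 m³/s; the ratio is 8.03.

8.03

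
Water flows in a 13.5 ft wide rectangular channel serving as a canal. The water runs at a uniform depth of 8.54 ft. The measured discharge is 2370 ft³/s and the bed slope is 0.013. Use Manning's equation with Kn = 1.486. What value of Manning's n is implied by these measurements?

Flow area A = b·y = 13.5 × 8.54 = 115.3 ft². Wetted perimeter P = b + 2y = 13.5 + 2×8.54 = 30.58 ft.
Hydraulic radius R = A/P = 115.3/30.58 = 3.77 ft.
Rearranging Manning's equation: n = (1.486/Q) A R^(2/3) S^(1/2) = (1.486/2370) × 115.3 × 3.77^(2/3) × √0.013 = 0.02.

n = 0.02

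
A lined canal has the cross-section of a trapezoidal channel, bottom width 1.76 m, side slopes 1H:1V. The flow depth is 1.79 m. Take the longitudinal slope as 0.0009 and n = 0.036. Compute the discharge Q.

With bottom width b = 1.76 m and side slope z = 1: A = (b + zy)y = (1.76 + 1×1.79)×1.79 = 6.354 m²; P = b + 2y√(1+z²) = 1.76 + 2×1.79×1.414 = 6.823 m.
Hydraulic radius R = A/P = 6.354/6.823 = 0.9314 m.
Manning's equation: Q = (1/n) A R^(2/3) S^(1/2) = (1/0.036) × 6.354 × 0.9314^(2/3) × 0.0009^(1/2) = 5.05 m³/s.

Q = 5.05 m³/s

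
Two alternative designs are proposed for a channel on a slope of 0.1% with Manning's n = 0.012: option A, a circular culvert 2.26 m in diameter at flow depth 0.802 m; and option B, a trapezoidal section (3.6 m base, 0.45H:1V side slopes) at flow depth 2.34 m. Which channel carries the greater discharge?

Channel A: For a circular section of diameter D = 2.26 m at depth y = 0.802 m, the central angle is θ = 2 arccos(1 − 2y/D) = 2.553 rad. Then A = (D²/8)(θ − sin θ) = 1.275 m² and P = Dθ/2 = 2.884 m. Hydraulic radius R = A/P = 1.275/2.884 = 0.442 m. Q_A = (1/0.012)·1.275·0.442^(2/3)·√0.001 = 1.95 m³/s.
Channel B: With bottom width b = 3.6 m and side slope z = 0.45: A = (b + zy)y = (3.6 + 0.45×2.34)×2.34 = 10.89 m²; P = b + 2y√(1+z²) = 3.6 + 2×2.34×1.097 = 8.732 m. Hydraulic radius R = A/P = 10.89/8.732 = 1.247 m. Q_B = (1/0.012)·10.89·1.247^(2/3)·√0.001 = 33.24 m³/s.
Q_A = 1.95 m³/s vs Q_B = 33.24 m³/s, so channel B carries more.

channel B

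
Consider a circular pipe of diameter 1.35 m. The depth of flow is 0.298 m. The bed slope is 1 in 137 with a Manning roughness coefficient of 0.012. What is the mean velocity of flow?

V = 2.25 m/s

For a circular section of diameter D = 1.35 m at depth y = 0.298 m, the central angle is θ = 2 arccos(1 − 2y/D) = 1.956 rad. Then A = (D²/8)(θ − sin θ) = 0.2346 m² and P = Dθ/2 = 1.321 m.
Hydraulic radius R = A/P = 0.2346/1.321 = 0.1777 m.
From Manning's equation, V = (1/n) R^(2/3) S^(1/2) = (1/0.012) × 0.1777^(2/3) × 0.007299^(1/2) = 2.25 m/s.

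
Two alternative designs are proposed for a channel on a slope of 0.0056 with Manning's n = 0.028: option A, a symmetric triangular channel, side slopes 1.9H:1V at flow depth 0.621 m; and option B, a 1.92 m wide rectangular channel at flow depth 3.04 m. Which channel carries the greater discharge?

Channel A: For a triangular section with side slope z = 1.9: A = zy² = 1.9×0.621² = 0.7327 m²; P = 2y√(1+z²) = 2×0.621×2.147 = 2.667 m. Hydraulic radius R = A/P = 0.7327/2.667 = 0.2748 m. Q_A = (1/0.028)·0.7327·0.2748^(2/3)·√0.0056 = 0.8277 m³/s.
Channel B: Flow area A = b·y = 1.92 × 3.04 = 5.837 m². Wetted perimeter P = b + 2y = 1.92 + 2×3.04 = 8 m. Hydraulic radius R = A/P = 5.837/8 = 0.7296 m. Q_B = (1/0.028)·5.837·0.7296^(2/3)·√0.0056 = 12.64 m³/s.
Q_A = 0.8277 m³/s vs Q_B = 12.64 m³/s, so channel B carries more.

channel B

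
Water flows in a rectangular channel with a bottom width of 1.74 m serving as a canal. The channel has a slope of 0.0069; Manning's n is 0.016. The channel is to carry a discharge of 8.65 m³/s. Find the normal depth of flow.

Manning's equation rearranged: A R^(2/3) = nQ / (1·√S) = 0.016 × 8.65 / (√0.0069) = 1.666.
At y = 1.74 m: A R^(2/3) = 2.106 — too large.
At y = 1.21 m: A R^(2/3) = 1.337 — too small.
At y = 1.44 m: A R^(2/3) = 1.666 — close enough.

y_n = 1.44 m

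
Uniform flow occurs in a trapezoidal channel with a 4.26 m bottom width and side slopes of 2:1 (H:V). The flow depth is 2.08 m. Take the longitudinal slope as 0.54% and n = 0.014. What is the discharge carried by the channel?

With bottom width b = 4.26 m and side slope z = 2: A = (b + zy)y = (4.26 + 2×2.08)×2.08 = 17.51 m²; P = b + 2y√(1+z²) = 4.26 + 2×2.08×2.236 = 13.56 m.
Hydraulic radius R = A/P = 17.51/13.56 = 1.291 m.
Manning's equation: Q = (1/n) A R^(2/3) S^(1/2) = (1/0.014) × 17.51 × 1.291^(2/3) × 0.0054^(1/2) = 109 m³/s.

Q = 109 m³/s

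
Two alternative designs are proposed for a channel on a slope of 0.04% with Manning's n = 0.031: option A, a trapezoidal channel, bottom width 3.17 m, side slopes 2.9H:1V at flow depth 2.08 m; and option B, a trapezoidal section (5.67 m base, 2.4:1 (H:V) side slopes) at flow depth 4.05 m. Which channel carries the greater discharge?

channel B

Channel A: With bottom width b = 3.17 m and side slope z = 2.9: A = (b + zy)y = (3.17 + 2.9×2.08)×2.08 = 19.14 m²; P = b + 2y√(1+z²) = 3.17 + 2×2.08×3.068 = 15.93 m. Hydraulic radius R = A/P = 19.14/15.93 = 1.201 m. Q_A = (1/0.031)·19.14·1.201^(2/3)·√0.0004 = 13.96 m³/s.
Channel B: With bottom width b = 5.67 m and side slope z = 2.4: A = (b + zy)y = (5.67 + 2.4×4.05)×4.05 = 62.33 m²; P = b + 2y√(1+z²) = 5.67 + 2×4.05×2.6 = 26.73 m. Hydraulic radius R = A/P = 62.33/26.73 = 2.332 m. Q_B = (1/0.031)·62.33·2.332^(2/3)·√0.0004 = 70.71 m³/s.
Q_A = 13.96 m³/s vs Q_B = 70.71 m³/s, so channel B carries more.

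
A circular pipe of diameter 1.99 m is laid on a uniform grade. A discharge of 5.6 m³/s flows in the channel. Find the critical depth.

y_c = 1.14 m

At critical depth, Q² T / (g A³) = 1, i.e. A³/T = Q²/g = 5.6²/9.81 = 3.197.
Trying y = 0.969 m: A³/T = 1.708 — low.
Trying y = 1.14 m: A³/T = 3.178 — matches.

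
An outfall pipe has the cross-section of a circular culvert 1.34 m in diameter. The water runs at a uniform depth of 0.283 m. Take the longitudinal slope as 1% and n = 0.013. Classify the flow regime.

For a circular section of diameter D = 1.34 m at depth y = 0.283 m, the central angle is θ = 2 arccos(1 − 2y/D) = 1.91 rad. Then A = (D²/8)(θ − sin θ) = 0.217 m² and P = Dθ/2 = 1.28 m.
Hydraulic radius R = A/P = 0.217/1.28 = 0.1696 m.
V = (1/n) R^(2/3) √S = (1/0.013) × 0.1696^(2/3) × √0.01 = 2.357 m/s. Hydraulic depth D_h = A/T = 0.217/1.094 = 0.1984 m.
Froude number Fr = V/√(g·D_h) = 2.357/√(9.81×0.1984) = 1.69, which is greater than 1, so the flow is supercritical.

supercritical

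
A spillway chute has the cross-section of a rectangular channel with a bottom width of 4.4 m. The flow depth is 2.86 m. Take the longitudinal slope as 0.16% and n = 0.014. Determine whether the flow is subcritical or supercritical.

Flow area A = b·y = 4.4 × 2.86 = 12.58 m². Wetted perimeter P = b + 2y = 4.4 + 2×2.86 = 10.12 m.
Hydraulic radius R = A/P = 12.58/10.12 = 1.243 m.
V = (1/n) R^(2/3) √S = (1/0.014) × 1.243^(2/3) × √0.0016 = 3.304 m/s. Hydraulic depth D_h = A/T = 12.58/4.4 = 2.86 m.
Froude number Fr = V/√(g·D_h) = 3.304/√(9.81×2.86) = 0.624, which is less than 1, so the flow is subcritical.

subcritical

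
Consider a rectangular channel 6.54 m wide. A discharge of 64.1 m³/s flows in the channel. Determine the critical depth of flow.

y_c = 2.14 m

For a rectangular channel, critical depth y_c = (q²/g)^(1/3) where q = Q/b = 64.1/6.54 = 9.801 m²/s.
So y_c = (9.801²/9.81)^(1/3) = 2.14 m.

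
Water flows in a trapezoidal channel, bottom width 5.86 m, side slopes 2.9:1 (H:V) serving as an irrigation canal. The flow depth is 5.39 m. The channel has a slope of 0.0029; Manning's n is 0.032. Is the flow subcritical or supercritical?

With bottom width b = 5.86 m and side slope z = 2.9: A = (b + zy)y = (5.86 + 2.9×5.39)×5.39 = 115.8 m²; P = b + 2y√(1+z²) = 5.86 + 2×5.39×3.068 = 38.93 m.
Hydraulic radius R = A/P = 115.8/38.93 = 2.976 m.
V = (1/n) R^(2/3) √S = (1/0.032) × 2.976^(2/3) × √0.0029 = 3.482 m/s. Hydraulic depth D_h = A/T = 115.8/37.12 = 3.12 m.
Froude number Fr = V/√(g·D_h) = 3.482/√(9.81×3.12) = 0.629, which is less than 1, so the flow is subcritical.

subcritical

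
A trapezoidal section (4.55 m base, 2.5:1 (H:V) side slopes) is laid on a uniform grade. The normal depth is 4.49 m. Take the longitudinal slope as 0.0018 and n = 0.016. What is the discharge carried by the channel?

With bottom width b = 4.55 m and side slope z = 2.5: A = (b + zy)y = (4.55 + 2.5×4.49)×4.49 = 70.83 m²; P = b + 2y√(1+z²) = 4.55 + 2×4.49×2.693 = 28.73 m.
Hydraulic radius R = A/P = 70.83/28.73 = 2.465 m.
Manning's equation: Q = (1/n) A R^(2/3) S^(1/2) = (1/0.016) × 70.83 × 2.465^(2/3) × 0.0018^(1/2) = 343 m³/s.

Q = 343 m³/s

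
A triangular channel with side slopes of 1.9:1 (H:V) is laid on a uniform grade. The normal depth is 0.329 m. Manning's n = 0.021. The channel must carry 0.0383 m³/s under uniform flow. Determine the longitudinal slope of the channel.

S = 0.0002

For a triangular section with side slope z = 1.9: A = zy² = 1.9×0.329² = 0.2057 m²; P = 2y√(1+z²) = 2×0.329×2.147 = 1.413 m.
Hydraulic radius R = A/P = 0.2057/1.413 = 0.1456 m.
From Manning's equation, S = [nQ / (1 A R^(2/3))]² = [0.021 × 0.0383 / (1 × 0.2057 × 0.1456^(2/3))]² = 0.0002.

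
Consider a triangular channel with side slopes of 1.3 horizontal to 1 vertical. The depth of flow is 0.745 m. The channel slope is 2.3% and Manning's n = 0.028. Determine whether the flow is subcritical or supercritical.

supercritical

For a triangular section with side slope z = 1.3: A = zy² = 1.3×0.745² = 0.7215 m²; P = 2y√(1+z²) = 2×0.745×1.64 = 2.444 m.
Hydraulic radius R = A/P = 0.7215/2.444 = 0.2953 m.
V = (1/n) R^(2/3) √S = (1/0.028) × 0.2953^(2/3) × √0.023 = 2.402 m/s. Hydraulic depth D_h = A/T = 0.7215/1.937 = 0.3725 m.
Froude number Fr = V/√(g·D_h) = 2.402/√(9.81×0.3725) = 1.26, which is greater than 1, so the flow is supercritical.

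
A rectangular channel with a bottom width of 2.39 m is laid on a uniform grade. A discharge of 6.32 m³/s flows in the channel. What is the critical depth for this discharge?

For a rectangular channel, critical depth y_c = (q²/g)^(1/3) where q = Q/b = 6.32/2.39 = 2.644 m²/s.
So y_c = (2.644²/9.81)^(1/3) = 0.893 m.

y_c = 0.893 m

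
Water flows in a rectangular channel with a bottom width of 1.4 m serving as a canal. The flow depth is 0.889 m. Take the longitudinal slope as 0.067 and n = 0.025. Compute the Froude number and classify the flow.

Flow area A = b·y = 1.4 × 0.889 = 1.245 m². Wetted perimeter P = b + 2y = 1.4 + 2×0.889 = 3.178 m.
Hydraulic radius R = A/P = 1.245/3.178 = 0.3916 m.
V = (1/n) R^(2/3) √S = (1/0.025) × 0.3916^(2/3) × √0.067 = 5.542 m/s. Hydraulic depth D_h = A/T = 1.245/1.4 = 0.889 m.
Froude number Fr = V/√(g·D_h) = 5.542/√(9.81×0.889) = 1.88, which is greater than 1, so the flow is supercritical.

supercritical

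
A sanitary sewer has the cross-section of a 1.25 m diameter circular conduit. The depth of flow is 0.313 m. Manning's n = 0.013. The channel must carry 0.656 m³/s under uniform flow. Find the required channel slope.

S = 0.0121

For a circular section of diameter D = 1.25 m at depth y = 0.313 m, the central angle is θ = 2 arccos(1 − 2y/D) = 2.096 rad. Then A = (D²/8)(θ − sin θ) = 0.2405 m² and P = Dθ/2 = 1.31 m.
Hydraulic radius R = A/P = 0.2405/1.31 = 0.1835 m.
From Manning's equation, S = [nQ / (1 A R^(2/3))]² = [0.013 × 0.656 / (1 × 0.2405 × 0.1835^(2/3))]² = 0.0121.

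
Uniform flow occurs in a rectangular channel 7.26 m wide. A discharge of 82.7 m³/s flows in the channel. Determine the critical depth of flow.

y_c = 2.36 m

For a rectangular channel, critical depth y_c = (q²/g)^(1/3) where q = Q/b = 82.7/7.26 = 11.39 m²/s.
So y_c = (11.39²/9.81)^(1/3) = 2.36 m.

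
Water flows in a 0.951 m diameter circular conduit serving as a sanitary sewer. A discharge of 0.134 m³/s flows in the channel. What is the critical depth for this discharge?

At critical depth, Q² T / (g A³) = 1, i.e. A³/T = Q²/g = 0.134²/9.81 = 0.00183.
Trying y = 0.182 m: A³/T = 0.001144 — low.
Trying y = 0.255 m: A³/T = 0.004271 — high.
Trying y = 0.205 m: A³/T = 0.001823 — ≈ 0.00183.

y_c = 0.205 m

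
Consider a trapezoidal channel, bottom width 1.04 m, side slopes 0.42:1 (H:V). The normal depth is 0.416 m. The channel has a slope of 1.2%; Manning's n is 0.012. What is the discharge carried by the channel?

Q = 1.88 m³/s

With bottom width b = 1.04 m and side slope z = 0.42: A = (b + zy)y = (1.04 + 0.42×0.416)×0.416 = 0.5053 m²; P = b + 2y√(1+z²) = 1.04 + 2×0.416×1.085 = 1.942 m.
Hydraulic radius R = A/P = 0.5053/1.942 = 0.2602 m.
Manning's equation: Q = (1/n) A R^(2/3) S^(1/2) = (1/0.012) × 0.5053 × 0.2602^(2/3) × 0.012^(1/2) = 1.88 m³/s.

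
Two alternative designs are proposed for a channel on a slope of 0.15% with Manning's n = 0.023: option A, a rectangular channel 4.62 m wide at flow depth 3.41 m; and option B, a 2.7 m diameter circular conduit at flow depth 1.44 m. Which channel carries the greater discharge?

channel A

Channel A: Flow area A = b·y = 4.62 × 3.41 = 15.75 m². Wetted perimeter P = b + 2y = 4.62 + 2×3.41 = 11.44 m. Hydraulic radius R = A/P = 15.75/11.44 = 1.377 m. Q_A = (1/0.023)·15.75·1.377^(2/3)·√0.0015 = 32.84 m³/s.
Channel B: For a circular section of diameter D = 2.7 m at depth y = 1.44 m, the central angle is θ = 2 arccos(1 − 2y/D) = 3.275 rad. Then A = (D²/8)(θ − sin θ) = 3.106 m² and P = Dθ/2 = 4.421 m. Hydraulic radius R = A/P = 3.106/4.421 = 0.7024 m. Q_B = (1/0.023)·3.106·0.7024^(2/3)·√0.0015 = 4.132 m³/s.
Q_A = 32.84 m³/s vs Q_B = 4.132 m³/s, so channel A carries more.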